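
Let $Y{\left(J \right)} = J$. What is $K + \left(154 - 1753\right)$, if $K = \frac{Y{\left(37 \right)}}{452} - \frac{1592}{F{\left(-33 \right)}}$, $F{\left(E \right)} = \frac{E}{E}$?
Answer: $- \frac{1442295}{452} \approx -3190.9$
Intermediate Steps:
$F{\left(E \right)} = 1$
$K = - \frac{719547}{452}$ ($K = \frac{37}{452} - \frac{1592}{1} = 37 \cdot \frac{1}{452} - 1592 = \frac{37}{452} - 1592 = - \frac{719547}{452} \approx -1591.9$)
$K + \left(154 - 1753\right) = - \frac{719547}{452} + \left(154 - 1753\right) = - \frac{719547}{452} - 1599 = - \frac{1442295}{452}$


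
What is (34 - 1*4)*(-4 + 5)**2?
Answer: 30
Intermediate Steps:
(34 - 1*4)*(-4 + 5)**2 = (34 - 4)*1**2 = 30*1 = 30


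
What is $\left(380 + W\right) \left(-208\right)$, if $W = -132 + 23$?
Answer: $-56368$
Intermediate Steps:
$W = -109$
$\left(380 + W\right) \left(-208\right) = \left(380 - 109\right) \left(-208\right) = 271 \left(-208\right) = -56368$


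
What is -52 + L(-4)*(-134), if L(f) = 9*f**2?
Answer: -19348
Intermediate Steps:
-52 + L(-4)*(-134) = -52 + (9*(-4)**2)*(-134) = -52 + (9*16)*(-134) = -52 + 144*(-134) = -52 - 19296 = -19348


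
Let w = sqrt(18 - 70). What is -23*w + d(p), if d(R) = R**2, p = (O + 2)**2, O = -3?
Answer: 1 - 46*I*sqrt(13) ≈ 1.0 - 165.86*I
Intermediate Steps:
w = 2*I*sqrt(13) (w = sqrt(-52) = 2*I*sqrt(13) ≈ 7.2111*I)
p = 1 (p = (-3 + 2)**2 = (-1)**2 = 1)
-23*w + d(p) = -46*I*sqrt(13) + 1**2 = -46*I*sqrt(13) + 1 = 1 - 46*I*sqrt(13)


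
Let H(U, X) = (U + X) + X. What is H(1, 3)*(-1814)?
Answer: -12698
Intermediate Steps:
H(U, X) = U + 2*X
H(1, 3)*(-1814) = (1 + 2*3)*(-1814) = (1 + 6)*(-1814) = 7*(-1814) = -12698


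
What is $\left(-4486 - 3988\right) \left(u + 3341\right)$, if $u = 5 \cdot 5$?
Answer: $-28523484$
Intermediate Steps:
$u = 25$
$\left(-4486 - 3988\right) \left(u + 3341\right) = \left(-4486 - 3988\right) \left(25 + 3341\right) = \left(-8474\right) 3366 = -28523484$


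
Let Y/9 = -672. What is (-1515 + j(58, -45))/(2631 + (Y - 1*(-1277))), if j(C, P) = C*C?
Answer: -1849/2140 ≈ -0.86402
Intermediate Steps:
j(C, P) = C**2
Y = -6048 (Y = 9*(-672) = -6048)
(-1515 + j(58, -45))/(2631 + (Y - 1*(-1277))) = (-1515 + 58**2)/(2631 + (-6048 - 1*(-1277))) = (-1515 + 3364)/(2631 + (-6048 + 1277)) = 1849/(2631 - 4771) = 1849/(-2140) = 1849*(-1/2140) = -1849/2140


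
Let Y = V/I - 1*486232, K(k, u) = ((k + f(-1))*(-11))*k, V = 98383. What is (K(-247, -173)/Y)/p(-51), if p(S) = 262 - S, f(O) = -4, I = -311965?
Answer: 212749835155/47478176314319 ≈ 0.0044810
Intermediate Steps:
K(k, u) = k*(44 - 11*k) (K(k, u) = ((k - 4)*(-11))*k = ((-4 + k)*(-11))*k = (44 - 11*k)*k = k*(44 - 11*k))
Y = -151687464263/311965 (Y = 98383/(-311965) - 1*486232 = 98383*(-1/311965) - 486232 = -98383/311965 - 486232 = -151687464263/311965 ≈ -4.8623e+5)
(K(-247, -173)/Y)/p(-51) = ((11*(-247)*(4 - 1*(-247)))/(-151687464263/311965))/(262 - 1*(-51)) = ((11*(-247)*(4 + 247))*(-311965/151687464263))/(262 + 51) = ((11*(-247)*251)*(-311965/151687464263))/313 = -681967*(-311965/151687464263)*(1/313) = (212749835155/151687464263)*(1/313) = 212749835155/47478176314319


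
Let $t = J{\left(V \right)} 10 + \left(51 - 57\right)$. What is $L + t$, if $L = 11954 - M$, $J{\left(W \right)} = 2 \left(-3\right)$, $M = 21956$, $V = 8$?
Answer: $-10068$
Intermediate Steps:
$J{\left(W \right)} = -6$
$L = -10002$ ($L = 11954 - 21956 = -10002$)
$t = -66$ ($t = \left(-6\right) 10 + \left(51 - 57\right) = -60 + \left(51 - 57\right) = -60 - 6 = -66$)
$L + t = -10002 - 66 = -10068$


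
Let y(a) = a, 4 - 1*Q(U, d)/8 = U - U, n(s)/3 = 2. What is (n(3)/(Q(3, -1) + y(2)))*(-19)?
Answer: -57/17 ≈ -3.3529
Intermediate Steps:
n(s) = 6 (n(s) = 3*2 = 6)
Q(U, d) = 32 (Q(U, d) = 32 - 8*(U - U) = 32 - 8*0 = 32 + 0 = 32)
(n(3)/(Q(3, -1) + y(2)))*(-19) = (6/(32 + 2))*(-19) = (6/34)*(-19) = ((1/34)*6)*(-19) = (3/17)*(-19) = -57/17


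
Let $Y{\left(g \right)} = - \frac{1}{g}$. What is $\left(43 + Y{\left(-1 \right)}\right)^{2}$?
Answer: $1936$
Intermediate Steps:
$\left(43 + Y{\left(-1 \right)}\right)^{2} = \left(43 - \frac{1}{-1}\right)^{2} = \left(43 - -1\right)^{2} = \left(43 + 1\right)^{2} = 44^{2} = 1936$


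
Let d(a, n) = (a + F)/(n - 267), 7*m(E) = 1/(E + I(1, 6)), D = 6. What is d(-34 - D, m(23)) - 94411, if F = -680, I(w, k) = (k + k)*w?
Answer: -3087812377/32707 ≈ -94408.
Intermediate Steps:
I(w, k) = 2*k*w (I(w, k) = (2*k)*w = 2*k*w)
m(E) = 1/(7*(12 + E)) (m(E) = 1/(7*(E + 2*6*1)) = 1/(7*(E + 12)) = 1/(7*(12 + E)))
d(a, n) = (-680 + a)/(-267 + n) (d(a, n) = (a - 680)/(n - 267) = (-680 + a)/(-267 + n))
d(-34 - D, m(23)) - 94411 = (-680 + (-34 - 1*6))/(-267 + 1/(7*(12 + 23))) - 94411 = (-680 + (-34 - 6))/(-267 + (⅐)/35) - 94411 = (-680 - 40)/(-267 + (⅐)*(1/35)) - 94411 = -720/(-267 + 1/245) - 94411 = -720/(-65414/245) - 94411 = -245/65414*(-720) - 94411 = 88200/32707 - 94411 = -3087812377/32707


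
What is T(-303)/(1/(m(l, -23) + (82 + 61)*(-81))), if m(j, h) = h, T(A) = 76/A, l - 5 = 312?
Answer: 882056/303 ≈ 2911.1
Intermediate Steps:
l = 317 (l = 5 + 312 = 317)
T(-303)/(1/(m(l, -23) + (82 + 61)*(-81))) = (76/(-303))/(1/(-23 + (82 + 61)*(-81))) = (76*(-1/303))/(1/(-23 + 143*(-81))) = -76/(303*(1/(-23 - 11583))) = -76/(303*(1/(-11606))) = -76/(303*(-1/11606)) = -76/303*(-11606) = 882056/303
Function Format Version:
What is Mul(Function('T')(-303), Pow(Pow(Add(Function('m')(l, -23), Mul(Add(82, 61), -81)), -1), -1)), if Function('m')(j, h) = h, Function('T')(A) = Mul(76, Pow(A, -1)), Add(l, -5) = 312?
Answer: Rational(882056, 303) ≈ 2911.1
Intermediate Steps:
l = 317 (l = Add(5, 312) = 317)
Mul(Function('T')(-303), Pow(Pow(Add(Function('m')(l, -23), Mul(Add(82, 61), -81)), -1), -1)) = Mul(Mul(76, Pow(-303, -1)), Pow(Pow(Add(-23, Mul(Add(82, 61), -81)), -1), -1)) = Mul(Mul(76, Rational(-1, 303)), Pow(Pow(Add(-23, Mul(143, -81)), -1), -1)) = Mul(Rational(-76, 303), Pow(Pow(Add(-23, -11583), -1), -1)) = Mul(Rational(-76, 303), Pow(Pow(-11606, -1), -1)) = Mul(Rational(-76, 303), Pow(Rational(-1, 11606), -1)) = Mul(Rational(-76, 303), -11606) = Rational(882056, 303)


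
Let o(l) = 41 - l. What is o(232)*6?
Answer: -1146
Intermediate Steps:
o(232)*6 = (41 - 1*232)*6 = (41 - 232)*6 = -191*6 = -1146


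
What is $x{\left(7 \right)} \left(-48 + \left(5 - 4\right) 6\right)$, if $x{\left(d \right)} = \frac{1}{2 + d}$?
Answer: $- \frac{14}{3} \approx -4.6667$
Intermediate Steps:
$x{\left(7 \right)} \left(-48 + \left(5 - 4\right) 6\right) = \frac{-48 + \left(5 - 4\right) 6}{2 + 7} = \frac{-48 + 1 \cdot 6}{9} = \frac{-48 + 6}{9} = \frac{1}{9} \left(-42\right) = - \frac{14}{3}$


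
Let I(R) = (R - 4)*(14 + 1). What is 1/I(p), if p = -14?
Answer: -1/270 ≈ -0.0037037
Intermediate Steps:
I(R) = -60 + 15*R (I(R) = (-4 + R)*15 = -60 + 15*R)
1/I(p) = 1/(-60 + 15*(-14)) = 1/(-60 - 210) = 1/(-270) = -1/270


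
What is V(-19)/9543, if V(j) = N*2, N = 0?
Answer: 0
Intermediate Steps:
V(j) = 0 (V(j) = 0*2 = 0)
V(-19)/9543 = 0/9543 = 0*(1/9543) = 0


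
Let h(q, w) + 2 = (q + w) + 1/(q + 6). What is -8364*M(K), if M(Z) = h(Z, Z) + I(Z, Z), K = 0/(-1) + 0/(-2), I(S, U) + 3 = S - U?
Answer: 40426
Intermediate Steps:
I(S, U) = -3 + S - U (I(S, U) = -3 + (S - U) = -3 + S - U)
h(q, w) = -2 + q + w + 1/(6 + q) (h(q, w) = -2 + ((q + w) + 1/(q + 6)) = -2 + ((q + w) + 1/(6 + q)) = -2 + (q + w + 1/(6 + q)) = -2 + q + w + 1/(6 + q))
K = 0 (K = 0*(-1) + 0*(-1/2) = 0 + 0 = 0)
M(Z) = -3 + (-11 + 2*Z**2 + 10*Z)/(6 + Z) (M(Z) = (-11 + Z**2 + 4*Z + 6*Z + Z*Z)/(6 + Z) + (-3 + Z - Z) = (-11 + Z**2 + 4*Z + 6*Z + Z**2)/(6 + Z) - 3 = (-11 + 2*Z**2 + 10*Z)/(6 + Z) - 3 = -3 + (-11 + 2*Z**2 + 10*Z)/(6 + Z))
-8364*M(K) = -8364*(-29 + 2*0**2 + 7*0)/(6 + 0) = -8364*(-29 + 2*0 + 0)/6 = -1394*(-29 + 0 + 0) = -1394*(-29) = -8364*(-29/6) = 40426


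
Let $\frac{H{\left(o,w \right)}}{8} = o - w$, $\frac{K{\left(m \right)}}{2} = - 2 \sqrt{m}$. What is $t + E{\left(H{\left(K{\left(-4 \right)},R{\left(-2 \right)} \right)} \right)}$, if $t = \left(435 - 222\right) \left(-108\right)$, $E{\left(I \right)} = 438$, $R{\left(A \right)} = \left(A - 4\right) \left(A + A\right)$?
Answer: $-22566$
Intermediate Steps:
$K{\left(m \right)} = - 4 \sqrt{m}$ ($K{\left(m \right)} = 2 \left(- 2 \sqrt{m}\right) = - 4 \sqrt{m}$)
$R{\left(A \right)} = 2 A \left(-4 + A\right)$ ($R{\left(A \right)} = \left(-4 + A\right) 2 A = 2 A \left(-4 + A\right)$)
$H{\left(o,w \right)} = - 8 w + 8 o$ ($H{\left(o,w \right)} = 8 \left(o - w\right) = - 8 w + 8 o$)
$t = -23004$ ($t = 213 \left(-108\right) = -23004$)
$t + E{\left(H{\left(K{\left(-4 \right)},R{\left(-2 \right)} \right)} \right)} = -23004 + 438 = -22566$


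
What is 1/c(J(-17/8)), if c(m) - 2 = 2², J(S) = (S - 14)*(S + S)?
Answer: ⅙ ≈ 0.16667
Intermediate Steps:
J(S) = 2*S*(-14 + S) (J(S) = (-14 + S)*(2*S) = 2*S*(-14 + S))
c(m) = 6 (c(m) = 2 + 2² = 2 + 4 = 6)
1/c(J(-17/8)) = 1/6 = ⅙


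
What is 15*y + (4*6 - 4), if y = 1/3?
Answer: 25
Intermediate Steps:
y = ⅓ (y = 1*(⅓) = ⅓ ≈ 0.33333)
15*y + (4*6 - 4) = 15*(⅓) + (4*6 - 4) = 5 + (24 - 4) = 5 + 20 = 25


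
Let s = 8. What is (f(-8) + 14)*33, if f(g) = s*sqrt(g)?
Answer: 462 + 528*I*sqrt(2) ≈ 462.0 + 746.71*I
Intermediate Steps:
f(g) = 8*sqrt(g)
(f(-8) + 14)*33 = (8*sqrt(-8) + 14)*33 = (8*(2*I*sqrt(2)) + 14)*33 = (16*I*sqrt(2) + 14)*33 = (14 + 16*I*sqrt(2))*33 = 462 + 528*I*sqrt(2)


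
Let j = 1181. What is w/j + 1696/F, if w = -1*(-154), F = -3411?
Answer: -1477682/4028391 ≈ -0.36682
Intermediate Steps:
w = 154
w/j + 1696/F = 154/1181 + 1696/(-3411) = 154*(1/1181) + 1696*(-1/3411) = 154/1181 - 1696/3411 = -1477682/4028391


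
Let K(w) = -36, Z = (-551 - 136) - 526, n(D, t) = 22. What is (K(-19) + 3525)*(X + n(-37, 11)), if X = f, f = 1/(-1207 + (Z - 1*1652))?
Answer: 312555087/4072 ≈ 76757.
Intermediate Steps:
Z = -1213 (Z = -687 - 526 = -1213)
f = -1/4072 (f = 1/(-1207 + (-1213 - 1*1652)) = 1/(-1207 + (-1213 - 1652)) = 1/(-1207 - 2865) = 1/(-4072) = -1/4072 ≈ -0.00024558)
X = -1/4072 ≈ -0.00024558
(K(-19) + 3525)*(X + n(-37, 11)) = (-36 + 3525)*(-1/4072 + 22) = 3489*(89583/4072) = 312555087/4072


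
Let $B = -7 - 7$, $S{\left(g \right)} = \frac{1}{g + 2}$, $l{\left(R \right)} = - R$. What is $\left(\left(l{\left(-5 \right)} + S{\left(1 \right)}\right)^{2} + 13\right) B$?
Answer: $- \frac{5222}{9} \approx -580.22$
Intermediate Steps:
$S{\left(g \right)} = \frac{1}{2 + g}$
$B = -14$
$\left(\left(l{\left(-5 \right)} + S{\left(1 \right)}\right)^{2} + 13\right) B = \left(\left(\left(-1\right) \left(-5\right) + \frac{1}{2 + 1}\right)^{2} + 13\right) \left(-14\right) = \left(\left(5 + \frac{1}{3}\right)^{2} + 13\right) \left(-14\right) = \left(\left(\frac{16}{3}\right)^{2} + 13\right) \left(-14\right) = \left(\frac{256}{9} + 13\right) \left(-14\right) = \frac{373}{9} \left(-14\right) = - \frac{5222}{9}$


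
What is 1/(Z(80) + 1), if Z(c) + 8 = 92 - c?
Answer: ⅕ ≈ 0.20000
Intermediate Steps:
Z(c) = 84 - c (Z(c) = -8 + (92 - c) = 84 - c)
1/(Z(80) + 1) = 1/((84 - 1*80) + 1) = 1/((84 - 80) + 1) = 1/(4 + 1) = 1/5 = ⅕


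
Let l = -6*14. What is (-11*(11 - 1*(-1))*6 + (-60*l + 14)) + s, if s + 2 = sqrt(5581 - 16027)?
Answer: 4260 + I*sqrt(10446) ≈ 4260.0 + 102.21*I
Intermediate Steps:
l = -84
s = -2 + I*sqrt(10446) (s = -2 + sqrt(5581 - 16027) = -2 + sqrt(-10446) = -2 + I*sqrt(10446) ≈ -2.0 + 102.21*I)
(-11*(11 - 1*(-1))*6 + (-60*l + 14)) + s = (-11*(11 - 1*(-1))*6 + (-60*(-84) + 14)) + (-2 + I*sqrt(10446)) = (-11*(11 + 1)*6 + (5040 + 14)) + (-2 + I*sqrt(10446)) = (-11*12*6 + 5054) + (-2 + I*sqrt(10446)) = (-132*6 + 5054) + (-2 + I*sqrt(10446)) = (-792 + 5054) + (-2 + I*sqrt(10446)) = 4262 + (-2 + I*sqrt(10446)) = 4260 + I*sqrt(10446)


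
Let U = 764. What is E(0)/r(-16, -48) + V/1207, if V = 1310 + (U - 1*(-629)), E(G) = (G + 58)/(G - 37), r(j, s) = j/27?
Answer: 102657/21016 ≈ 4.8847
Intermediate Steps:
r(j, s) = j/27 (r(j, s) = j*(1/27) = j/27)
E(G) = (58 + G)/(-37 + G)
V = 2703 (V = 1310 + (764 - 1*(-629)) = 1310 + (764 + 629) = 1310 + 1393 = 2703)
E(0)/r(-16, -48) + V/1207 = ((58 + 0)/(-37 + 0))/(((1/27)*(-16))) + 2703/1207 = (58/(-37))/(-16/27) + 2703*(1/1207) = -1/37*58*(-27/16) + 159/71 = -58/37*(-27/16) + 159/71 = 783/296 + 159/71 = 102657/21016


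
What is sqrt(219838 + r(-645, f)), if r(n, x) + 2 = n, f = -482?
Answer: sqrt(219191) ≈ 468.18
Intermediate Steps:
r(n, x) = -2 + n
sqrt(219838 + r(-645, f)) = sqrt(219838 + (-2 - 645)) = sqrt(219838 - 647) = sqrt(219191)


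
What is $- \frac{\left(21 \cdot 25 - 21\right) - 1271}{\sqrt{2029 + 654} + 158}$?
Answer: $\frac{121186}{22281} - \frac{767 \sqrt{2683}}{22281} \approx 3.6559$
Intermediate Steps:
$- \frac{\left(21 \cdot 25 - 21\right) - 1271}{\sqrt{2029 + 654} + 158} = - \frac{\left(525 - 21\right) - 1271}{\sqrt{2683} + 158} = - \frac{504 - 1271}{158 + \sqrt{2683}} = - \frac{-767}{158 + \sqrt{2683}} = \frac{767}{158 + \sqrt{2683}}$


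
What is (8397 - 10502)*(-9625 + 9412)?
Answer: 448365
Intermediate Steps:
(8397 - 10502)*(-9625 + 9412) = -2105*(-213) = 448365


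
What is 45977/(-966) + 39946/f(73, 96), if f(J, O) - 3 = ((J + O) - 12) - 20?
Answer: 3566/15 ≈ 237.73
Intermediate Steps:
f(J, O) = -29 + J + O (f(J, O) = 3 + (((J + O) - 12) - 20) = 3 + ((-12 + J + O) - 20) = 3 + (-32 + J + O) = -29 + J + O)
45977/(-966) + 39946/f(73, 96) = 45977/(-966) + 39946/(-29 + 73 + 96) = 45977*(-1/966) + 39946/140 = -1999/42 + 39946*(1/140) = -1999/42 + 19973/70 = 3566/15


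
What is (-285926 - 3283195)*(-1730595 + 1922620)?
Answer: -685360460025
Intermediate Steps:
(-285926 - 3283195)*(-1730595 + 1922620) = -3569121*192025 = -685360460025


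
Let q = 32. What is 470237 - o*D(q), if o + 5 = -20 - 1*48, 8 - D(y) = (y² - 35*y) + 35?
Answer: 475274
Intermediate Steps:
D(y) = -27 - y² + 35*y (D(y) = 8 - ((y² - 35*y) + 35) = 8 - (35 + y² - 35*y) = 8 + (-35 - y² + 35*y) = -27 - y² + 35*y)
o = -73 (o = -5 + (-20 - 1*48) = -5 + (-20 - 48) = -5 - 68 = -73)
470237 - o*D(q) = 470237 - (-73)*(-27 - 1*32² + 35*32) = 470237 - (-73)*(-27 - 1*1024 + 1120) = 470237 - (-73)*(-27 - 1024 + 1120) = 470237 - (-73)*69 = 470237 - 1*(-5037) = 470237 + 5037 = 475274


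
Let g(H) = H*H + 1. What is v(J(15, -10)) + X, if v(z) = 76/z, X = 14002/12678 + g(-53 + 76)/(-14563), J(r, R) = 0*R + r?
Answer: 2831622509/461574285 ≈ 6.1347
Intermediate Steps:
J(r, R) = r (J(r, R) = 0 + r = r)
g(H) = 1 + H² (g(H) = H² + 1 = 1 + H²)
X = 98595893/92314857 (X = 14002/12678 + (1 + (-53 + 76)²)/(-14563) = 14002*(1/12678) + (1 + 23²)*(-1/14563) = 7001/6339 + (1 + 529)*(-1/14563) = 7001/6339 + 530*(-1/14563) = 7001/6339 - 530/14563 = 98595893/92314857 ≈ 1.0680)
v(J(15, -10)) + X = 76/15 + 98595893/92314857 = 2831622509/461574285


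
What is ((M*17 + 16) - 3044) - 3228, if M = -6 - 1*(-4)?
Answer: -6290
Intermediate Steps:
M = -2 (M = -6 + 4 = -2)
((M*17 + 16) - 3044) - 3228 = ((-2*17 + 16) - 3044) - 3228 = ((-34 + 16) - 3044) - 3228 = (-18 - 3044) - 3228 = -3062 - 3228 = -6290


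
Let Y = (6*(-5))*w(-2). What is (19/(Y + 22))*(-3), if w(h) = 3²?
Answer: 57/248 ≈ 0.22984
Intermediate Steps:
w(h) = 9
Y = -270 (Y = (6*(-5))*9 = -30*9 = -270)
(19/(Y + 22))*(-3) = (19/(-270 + 22))*(-3) = (19/(-248))*(-3) = (19*(-1/248))*(-3) = -19/248*(-3) = 57/248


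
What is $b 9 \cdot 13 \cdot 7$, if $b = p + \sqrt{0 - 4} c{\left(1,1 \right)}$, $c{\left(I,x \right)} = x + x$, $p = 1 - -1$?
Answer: $1638 + 3276 i \approx 1638.0 + 3276.0 i$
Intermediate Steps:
$p = 2$ ($p = 1 + 1 = 2$)
$c{\left(I,x \right)} = 2 x$
$b = 2 + 4 i$ ($b = 2 + \sqrt{0 - 4} \cdot 2 \cdot 1 = 2 + \sqrt{-4} \cdot 2 = 2 + 2 i 2 = 2 + 4 i \approx 2.0 + 4.0 i$)
$b 9 \cdot 13 \cdot 7 = \left(2 + 4 i\right) 9 \cdot 13 \cdot 7 = \left(2 + 4 i\right) 117 \cdot 7 = \left(2 + 4 i\right) 819 = 1638 + 3276 i$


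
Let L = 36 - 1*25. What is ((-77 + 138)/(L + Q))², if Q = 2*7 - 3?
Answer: 3721/484 ≈ 7.6880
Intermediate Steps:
L = 11 (L = 36 - 25 = 11)
Q = 11 (Q = 14 - 3 = 11)
((-77 + 138)/(L + Q))² = ((-77 + 138)/(11 + 11))² = (61/22)² = 3721/484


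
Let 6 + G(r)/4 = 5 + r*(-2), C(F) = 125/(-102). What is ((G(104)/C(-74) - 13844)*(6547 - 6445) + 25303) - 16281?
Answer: -166685506/125 ≈ -1.3335e+6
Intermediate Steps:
C(F) = -125/102 (C(F) = 125*(-1/102) = -125/102)
G(r) = -4 - 8*r (G(r) = -24 + 4*(5 + r*(-2)) = -24 + 4*(5 - 2*r) = -24 + (20 - 8*r) = -4 - 8*r)
((G(104)/C(-74) - 13844)*(6547 - 6445) + 25303) - 16281 = (((-4 - 8*104)/(-125/102) - 13844)*(6547 - 6445) + 25303) - 16281 = (((-4 - 832)*(-102/125) - 13844)*102 + 25303) - 16281 = ((-836*(-102/125) - 13844)*102 + 25303) - 16281 = ((85272/125 - 13844)*102 + 25303) - 16281 = (-1645228/125*102 + 25303) - 16281 = (-167813256/125 + 25303) - 16281 = -164650381/125 - 16281 = -166685506/125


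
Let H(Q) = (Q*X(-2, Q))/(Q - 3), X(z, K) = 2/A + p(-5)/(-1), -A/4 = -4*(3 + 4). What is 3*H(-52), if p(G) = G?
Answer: 10959/770 ≈ 14.232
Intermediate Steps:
A = 112 (A = -(-16)*(3 + 4) = -(-16)*7 = -4*(-28) = 112)
X(z, K) = 281/56 (X(z, K) = 2/112 - 5/(-1) = 2*(1/112) - 5*(-1) = 1/56 + 5 = 281/56)
H(Q) = 281*Q/(56*(-3 + Q)) (H(Q) = (Q*(281/56))/(Q - 3) = (281*Q/56)/(-3 + Q) = 281*Q/(56*(-3 + Q)))
3*H(-52) = 3*((281/56)*(-52)/(-3 - 52)) = 3*((281/56)*(-52)/(-55)) = 3*((281/56)*(-52)*(-1/55)) = 3*(3653/770) = 10959/770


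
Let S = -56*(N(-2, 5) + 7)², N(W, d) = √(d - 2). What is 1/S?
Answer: -13/29624 + √3/8464 ≈ -0.00023420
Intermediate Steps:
N(W, d) = √(-2 + d)
S = -56*(7 + √3)² (S = -56*(√(-2 + 5) + 7)² = -56*(√3 + 7)² = -56*(7 + √3)² ≈ -4269.9)
1/S = 1/(-2912 - 784*√3)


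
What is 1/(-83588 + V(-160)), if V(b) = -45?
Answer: -1/83633 ≈ -1.1957e-5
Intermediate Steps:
1/(-83588 + V(-160)) = 1/(-83588 - 45) = 1/(-83633) = -1/83633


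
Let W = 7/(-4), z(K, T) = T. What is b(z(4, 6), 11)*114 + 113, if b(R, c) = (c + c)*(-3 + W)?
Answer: -11800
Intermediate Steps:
W = -7/4 (W = 7*(-¼) = -7/4 ≈ -1.7500)
b(R, c) = -19*c/2 (b(R, c) = (c + c)*(-3 - 7/4) = (2*c)*(-19/4) = -19*c/2)
b(z(4, 6), 11)*114 + 113 = -19/2*11*114 + 113 = -209/2*114 + 113 = -11913 + 113 = -11800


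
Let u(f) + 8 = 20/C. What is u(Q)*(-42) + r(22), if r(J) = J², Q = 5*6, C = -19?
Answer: 16420/19 ≈ 864.21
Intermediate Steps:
Q = 30
u(f) = -172/19 (u(f) = -8 + 20/(-19) = -8 + 20*(-1/19) = -8 - 20/19 = -172/19)
u(Q)*(-42) + r(22) = -172/19*(-42) + 22² = 7224/19 + 484 = 16420/19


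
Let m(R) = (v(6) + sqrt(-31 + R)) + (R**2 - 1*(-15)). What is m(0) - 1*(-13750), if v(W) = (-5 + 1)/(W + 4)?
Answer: 68823/5 + I*sqrt(31) ≈ 13765.0 + 5.5678*I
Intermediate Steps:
v(W) = -4/(4 + W)
m(R) = 73/5 + R**2 + sqrt(-31 + R) (m(R) = (-4/(4 + 6) + sqrt(-31 + R)) + (R**2 - 1*(-15)) = (-4/10 + sqrt(-31 + R)) + (R**2 + 15) = (-4*1/10 + sqrt(-31 + R)) + (15 + R**2) = (-2/5 + sqrt(-31 + R)) + (15 + R**2) = 73/5 + R**2 + sqrt(-31 + R))
m(0) - 1*(-13750) = (73/5 + 0**2 + sqrt(-31 + 0)) - 1*(-13750) = (73/5 + 0 + sqrt(-31)) + 13750 = (73/5 + 0 + I*sqrt(31)) + 13750 = (73/5 + I*sqrt(31)) + 13750 = 68823/5 + I*sqrt(31)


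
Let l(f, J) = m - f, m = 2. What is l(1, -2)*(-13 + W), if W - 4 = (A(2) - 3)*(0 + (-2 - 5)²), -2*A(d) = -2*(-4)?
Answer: -352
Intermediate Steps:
l(f, J) = 2 - f
A(d) = -4 (A(d) = -(-1)*(-4) = -½*8 = -4)
W = -339 (W = 4 + (-4 - 3)*(0 + (-2 - 5)²) = 4 - 7*(0 + (-7)²) = 4 - 7*(0 + 49) = 4 - 7*49 = 4 - 343 = -339)
l(1, -2)*(-13 + W) = (2 - 1*1)*(-13 - 339) = (2 - 1)*(-352) = 1*(-352) = -352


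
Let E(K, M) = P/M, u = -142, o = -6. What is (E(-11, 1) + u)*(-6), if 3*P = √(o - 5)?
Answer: 852 - 2*I*√11 ≈ 852.0 - 6.6332*I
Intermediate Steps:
P = I*√11/3 (P = √(-6 - 5)/3 = √(-11)/3 = (I*√11)/3 = I*√11/3 ≈ 1.1055*I)
E(K, M) = I*√11/(3*M) (E(K, M) = (I*√11/3)/M = I*√11/(3*M))
(E(-11, 1) + u)*(-6) = ((⅓)*I*√11/1 - 142)*(-6) = ((⅓)*I*√11*1 - 142)*(-6) = (I*√11/3 - 142)*(-6) = (-142 + I*√11/3)*(-6) = 852 - 2*I*√11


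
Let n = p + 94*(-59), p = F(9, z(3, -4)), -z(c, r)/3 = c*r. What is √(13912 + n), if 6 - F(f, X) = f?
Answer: √8363 ≈ 91.449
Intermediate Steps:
z(c, r) = -3*c*r
F(f, X) = 6 - f
p = -3 (p = 6 - 1*9 = 6 - 9 = -3)
n = -5549 (n = -3 + 94*(-59) = -3 - 5546 = -5549)
√(13912 + n) = √(13912 - 5549) = √8363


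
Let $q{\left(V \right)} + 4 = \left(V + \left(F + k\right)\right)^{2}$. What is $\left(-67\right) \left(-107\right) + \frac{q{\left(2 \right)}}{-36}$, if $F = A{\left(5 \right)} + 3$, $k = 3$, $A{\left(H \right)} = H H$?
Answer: $\frac{256999}{36} \approx 7138.9$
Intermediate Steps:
$A{\left(H \right)} = H^{2}$
$F = 28$ ($F = 5^{2} + 3 = 25 + 3 = 28$)
$q{\left(V \right)} = -4 + \left(31 + V\right)^{2}$ ($q{\left(V \right)} = -4 + \left(V + \left(28 + 3\right)\right)^{2} = -4 + \left(V + 31\right)^{2} = -4 + \left(31 + V\right)^{2}$)
$\left(-67\right) \left(-107\right) + \frac{q{\left(2 \right)}}{-36} = \left(-67\right) \left(-107\right) + \frac{-4 + \left(31 + 2\right)^{2}}{-36} = 7169 + \left(-4 + 33^{2}\right) \left(- \frac{1}{36}\right) = 7169 + \left(-4 + 1089\right) \left(- \frac{1}{36}\right) = 7169 + 1085 \left(- \frac{1}{36}\right) = 7169 - \frac{1085}{36} = \frac{256999}{36}$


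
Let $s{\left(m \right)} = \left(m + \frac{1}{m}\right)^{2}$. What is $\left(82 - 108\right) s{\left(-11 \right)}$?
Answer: $- \frac{386984}{121} \approx -3198.2$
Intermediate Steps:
$\left(82 - 108\right) s{\left(-11 \right)} = \left(82 - 108\right) \frac{\left(1 + \left(-11\right)^{2}\right)^{2}}{121} = - 26 \frac{\left(1 + 121\right)^{2}}{121} = - 26 \frac{122^{2}}{121} = - 26 \cdot \frac{1}{121} \cdot 14884 = \left(-26\right) \frac{14884}{121} = - \frac{386984}{121}$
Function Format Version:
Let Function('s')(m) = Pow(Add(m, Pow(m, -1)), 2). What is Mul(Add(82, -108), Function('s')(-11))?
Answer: Rational(-386984, 121) ≈ -3198.2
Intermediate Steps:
Mul(Add(82, -108), Function('s')(-11)) = Mul(Add(82, -108), Mul(Pow(-11, -2), Pow(Add(1, Pow(-11, 2)), 2))) = Mul(-26, Mul(Rational(1, 121), Pow(Add(1, 121), 2))) = Mul(-26, Mul(Rational(1, 121), Pow(122, 2))) = Mul(-26, Mul(Rational(1, 121), 14884)) = Mul(-26, Rational(14884, 121)) = Rational(-386984, 121)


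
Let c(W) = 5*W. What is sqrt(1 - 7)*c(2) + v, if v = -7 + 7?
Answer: 10*I*sqrt(6) ≈ 24.495*I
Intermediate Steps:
v = 0
sqrt(1 - 7)*c(2) + v = sqrt(1 - 7)*(5*2) + 0 = sqrt(-6)*10 + 0 = (I*sqrt(6))*10 + 0 = 10*I*sqrt(6) + 0 = 10*I*sqrt(6)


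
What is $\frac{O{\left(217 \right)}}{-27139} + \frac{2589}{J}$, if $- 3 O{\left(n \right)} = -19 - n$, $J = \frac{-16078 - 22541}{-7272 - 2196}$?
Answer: $\frac{4525481800}{7129803} \approx 634.73$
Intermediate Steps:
$J = \frac{4291}{1052}$ ($J = - \frac{38619}{-9468} = \left(-38619\right) \left(- \frac{1}{9468}\right) = \frac{4291}{1052} \approx 4.0789$)
$O{\left(n \right)} = \frac{19}{3} + \frac{n}{3}$ ($O{\left(n \right)} = - \frac{-19 - n}{3} = \frac{19}{3} + \frac{n}{3}$)
$\frac{O{\left(217 \right)}}{-27139} + \frac{2589}{J} = \frac{\frac{19}{3} + \frac{1}{3} \cdot 217}{-27139} + \frac{2589}{\frac{4291}{1052}} = \left(\frac{19}{3} + \frac{217}{3}\right) \left(- \frac{1}{27139}\right) + 2589 \cdot \frac{1052}{4291} = \frac{236}{3} \left(- \frac{1}{27139}\right) + \frac{2723628}{4291} = - \frac{236}{81417} + \frac{2723628}{4291} = \frac{4525481800}{7129803}$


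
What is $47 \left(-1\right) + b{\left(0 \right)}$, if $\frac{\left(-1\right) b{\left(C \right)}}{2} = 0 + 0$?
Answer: $-47$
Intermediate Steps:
$b{\left(C \right)} = 0$ ($b{\left(C \right)} = - 2 \left(0 + 0\right) = \left(-2\right) 0 = 0$)
$47 \left(-1\right) + b{\left(0 \right)} = 47 \left(-1\right) + 0 = -47 + 0 = -47$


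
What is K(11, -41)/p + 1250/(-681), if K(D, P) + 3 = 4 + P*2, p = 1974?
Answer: -840887/448098 ≈ -1.8766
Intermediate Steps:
K(D, P) = 1 + 2*P (K(D, P) = -3 + (4 + P*2) = -3 + (4 + 2*P) = 1 + 2*P)
K(11, -41)/p + 1250/(-681) = (1 + 2*(-41))/1974 + 1250/(-681) = (1 - 82)*(1/1974) + 1250*(-1/681) = -81*1/1974 - 1250/681 = -27/658 - 1250/681 = -840887/448098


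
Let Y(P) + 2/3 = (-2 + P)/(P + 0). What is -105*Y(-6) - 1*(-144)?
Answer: 74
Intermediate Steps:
Y(P) = -⅔ + (-2 + P)/P (Y(P) = -⅔ + (-2 + P)/(P + 0) = -⅔ + (-2 + P)/P)
-105*Y(-6) - 1*(-144) = -35*(-6 - 6)/(-6) - 1*(-144) = -35*(-1)*(-12)/6 + 144 = -105*⅔ + 144 = -70 + 144 = 74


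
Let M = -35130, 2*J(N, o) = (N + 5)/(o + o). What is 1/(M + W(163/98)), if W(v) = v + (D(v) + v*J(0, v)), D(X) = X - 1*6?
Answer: -196/6885759 ≈ -2.8465e-5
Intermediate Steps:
D(X) = -6 + X (D(X) = X - 6 = -6 + X)
J(N, o) = (5 + N)/(4*o) (J(N, o) = ((N + 5)/(o + o))/2 = ((5 + N)/((2*o)))/2 = ((5 + N)*(1/(2*o)))/2 = ((5 + N)/(2*o))/2 = (5 + N)/(4*o))
W(v) = -19/4 + 2*v (W(v) = v + ((-6 + v) + v*((5 + 0)/(4*v))) = v + ((-6 + v) + v*((¼)*5/v)) = v + ((-6 + v) + v*(5/(4*v))) = v + ((-6 + v) + 5/4) = v + (-19/4 + v) = -19/4 + 2*v)
1/(M + W(163/98)) = 1/(-35130 + (-19/4 + 2*(163/98))) = 1/(-35130 + (-19/4 + 163/49)) = 1/(-35130 - 279/196) = 1/(-6885759/196) = -196/6885759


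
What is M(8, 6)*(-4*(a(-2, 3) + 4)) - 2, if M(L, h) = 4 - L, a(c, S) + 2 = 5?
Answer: 110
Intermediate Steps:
a(c, S) = 3 (a(c, S) = -2 + 5 = 3)
M(8, 6)*(-4*(a(-2, 3) + 4)) - 2 = (4 - 1*8)*(-4*(3 + 4)) - 2 = (4 - 8)*(-4*7) - 2 = -4*(-28) - 2 = 112 - 2 = 110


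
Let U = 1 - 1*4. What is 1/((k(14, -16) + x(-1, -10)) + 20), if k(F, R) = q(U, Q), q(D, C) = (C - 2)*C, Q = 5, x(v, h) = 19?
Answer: 1/54 ≈ 0.018519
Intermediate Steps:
U = -3 (U = 1 - 4 = -3)
q(D, C) = C*(-2 + C) (q(D, C) = (-2 + C)*C = C*(-2 + C))
k(F, R) = 15 (k(F, R) = 5*(-2 + 5) = 5*3 = 15)
1/((k(14, -16) + x(-1, -10)) + 20) = 1/((15 + 19) + 20) = 1/(34 + 20) = 1/54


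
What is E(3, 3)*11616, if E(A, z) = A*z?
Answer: 104544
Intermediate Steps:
E(3, 3)*11616 = (3*3)*11616 = 9*11616 = 104544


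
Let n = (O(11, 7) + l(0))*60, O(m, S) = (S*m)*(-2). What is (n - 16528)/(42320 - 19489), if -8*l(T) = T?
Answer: -25768/22831 ≈ -1.1286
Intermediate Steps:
O(m, S) = -2*S*m
l(T) = -T/8
n = -9240 (n = (-2*7*11 - ⅛*0)*60 = (-154 + 0)*60 = -154*60 = -9240)
(n - 16528)/(42320 - 19489) = (-9240 - 16528)/(42320 - 19489) = -25768/22831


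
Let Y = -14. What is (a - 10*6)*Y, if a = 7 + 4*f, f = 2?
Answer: 630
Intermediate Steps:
a = 15 (a = 7 + 4*2 = 7 + 8 = 15)
(a - 10*6)*Y = (15 - 10*6)*(-14) = (15 - 60)*(-14) = -45*(-14) = 630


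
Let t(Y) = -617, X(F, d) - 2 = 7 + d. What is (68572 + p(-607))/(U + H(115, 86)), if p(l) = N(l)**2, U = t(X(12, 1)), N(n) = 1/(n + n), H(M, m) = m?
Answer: -101061139313/782585676 ≈ -129.14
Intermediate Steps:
X(F, d) = 9 + d (X(F, d) = 2 + (7 + d) = 9 + d)
N(n) = 1/(2*n)
U = -617
p(l) = 1/(4*l**2) (p(l) = (1/(2*l))**2 = 1/(4*l**2))
(68572 + p(-607))/(U + H(115, 86)) = (68572 + (1/4)/(-607)**2)/(-617 + 86) = (68572 + (1/4)*(1/368449))/(-531) = (68572 + 1/1473796)*(-1/531) = (101061139313/1473796)*(-1/531) = -101061139313/782585676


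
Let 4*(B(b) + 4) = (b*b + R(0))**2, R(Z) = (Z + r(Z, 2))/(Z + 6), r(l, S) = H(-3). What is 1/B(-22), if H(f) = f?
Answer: 16/935025 ≈ 1.7112e-5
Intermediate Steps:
r(l, S) = -3
R(Z) = (-3 + Z)/(6 + Z) (R(Z) = (Z - 3)/(Z + 6) = (-3 + Z)/(6 + Z))
B(b) = -4 + (-1/2 + b**2)**2/4 (B(b) = -4 + (b*b + (-3 + 0)/(6 + 0))**2/4 = -4 + (b**2 - 3/6)**2/4 = -4 + (b**2 + (1/6)*(-3))**2/4 = -4 + (b**2 - 1/2)**2/4 = -4 + (-1/2 + b**2)**2/4)
1/B(-22) = 1/(-4 + (-1 + 2*(-22)**2)**2/16) = 1/(-4 + (-1 + 2*484)**2/16) = 1/(-4 + (-1 + 968)**2/16) = 1/(-4 + (1/16)*967**2) = 1/(-4 + (1/16)*935089) = 1/(-4 + 935089/16) = 1/(935025/16) = 16/935025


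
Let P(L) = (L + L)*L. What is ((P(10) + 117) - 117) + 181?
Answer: 381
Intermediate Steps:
P(L) = 2*L² (P(L) = (2*L)*L = 2*L²)
((P(10) + 117) - 117) + 181 = ((2*10² + 117) - 117) + 181 = ((2*100 + 117) - 117) + 181 = ((200 + 117) - 117) + 181 = (317 - 117) + 181 = 200 + 181 = 381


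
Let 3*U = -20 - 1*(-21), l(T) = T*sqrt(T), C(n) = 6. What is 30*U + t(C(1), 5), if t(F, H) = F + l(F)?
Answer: 16 + 6*sqrt(6) ≈ 30.697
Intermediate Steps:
l(T) = T**(3/2)
U = 1/3 (U = (-20 - 1*(-21))/3 = (-20 + 21)/3 = (1/3)*1 = 1/3 ≈ 0.33333)
t(F, H) = F + F**(3/2)
30*U + t(C(1), 5) = 30*(1/3) + (6 + 6**(3/2)) = 10 + (6 + 6*sqrt(6)) = 16 + 6*sqrt(6)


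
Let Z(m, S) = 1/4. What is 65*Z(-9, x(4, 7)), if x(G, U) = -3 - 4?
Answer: 65/4 ≈ 16.250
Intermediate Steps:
x(G, U) = -7
Z(m, S) = ¼
65*Z(-9, x(4, 7)) = 65*(¼) = 65/4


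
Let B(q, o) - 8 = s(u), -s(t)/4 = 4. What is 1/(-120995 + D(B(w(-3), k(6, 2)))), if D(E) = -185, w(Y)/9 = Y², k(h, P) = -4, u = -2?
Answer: -1/121180 ≈ -8.2522e-6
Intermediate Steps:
s(t) = -16 (s(t) = -4*4 = -16)
w(Y) = 9*Y²
B(q, o) = -8 (B(q, o) = 8 - 16 = -8)
1/(-120995 + D(B(w(-3), k(6, 2)))) = 1/(-120995 - 185) = 1/(-121180) = -1/121180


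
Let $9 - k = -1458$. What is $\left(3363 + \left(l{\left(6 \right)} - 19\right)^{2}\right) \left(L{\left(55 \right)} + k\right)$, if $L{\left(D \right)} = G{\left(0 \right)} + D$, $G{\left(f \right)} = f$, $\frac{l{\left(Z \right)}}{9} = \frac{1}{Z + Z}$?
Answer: $\frac{45003257}{8} \approx 5.6254 \cdot 10^{6}$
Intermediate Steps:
$k = 1467$ ($k = 9 - -1458 = 9 + 1458 = 1467$)
$l{\left(Z \right)} = \frac{9}{2 Z}$ ($l{\left(Z \right)} = \frac{9}{Z + Z} = \frac{9}{2 Z}$)
$L{\left(D \right)} = D$ ($L{\left(D \right)} = 0 + D = D$)
$\left(3363 + \left(l{\left(6 \right)} - 19\right)^{2}\right) \left(L{\left(55 \right)} + k\right) = \left(3363 + \left(\frac{9}{2 \cdot 6} - 19\right)^{2}\right) \left(55 + 1467\right) = \left(3363 + \left(\frac{9}{2} \cdot \frac{1}{6} - 19\right)^{2}\right) 1522 = \left(3363 + \left(\frac{3}{4} - 19\right)^{2}\right) 1522 = \left(3363 + \left(- \frac{73}{4}\right)^{2}\right) 1522 = \left(3363 + \frac{5329}{16}\right) 1522 = \frac{59137}{16} \cdot 1522 = \frac{45003257}{8}$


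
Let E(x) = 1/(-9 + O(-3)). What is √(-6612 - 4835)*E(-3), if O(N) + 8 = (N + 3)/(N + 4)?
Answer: -I*√11447/17 ≈ -6.2936*I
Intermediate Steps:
O(N) = -8 + (3 + N)/(4 + N) (O(N) = -8 + (N + 3)/(N + 4) = -8 + (3 + N)/(4 + N))
E(x) = -1/17 (E(x) = 1/(-9 + (-29 - 7*(-3))/(4 - 3)) = 1/(-9 + (-29 + 21)/1) = 1/(-9 + 1*(-8)) = 1/(-9 - 8) = 1/(-17) = -1/17)
√(-6612 - 4835)*E(-3) = √(-6612 - 4835)*(-1/17) = √(-11447)*(-1/17) = (I*√11447)*(-1/17) = -I*√11447/17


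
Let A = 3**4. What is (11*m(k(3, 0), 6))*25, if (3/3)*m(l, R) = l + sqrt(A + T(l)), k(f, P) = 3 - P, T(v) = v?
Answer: 825 + 550*sqrt(21) ≈ 3345.4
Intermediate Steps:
A = 81
m(l, R) = l + sqrt(81 + l)
(11*m(k(3, 0), 6))*25 = (11*((3 - 1*0) + sqrt(81 + (3 - 1*0))))*25 = (11*((3 + 0) + sqrt(81 + (3 + 0))))*25 = (11*(3 + sqrt(81 + 3)))*25 = (11*(3 + sqrt(84)))*25 = (11*(3 + 2*sqrt(21)))*25 = (33 + 22*sqrt(21))*25 = 825 + 550*sqrt(21)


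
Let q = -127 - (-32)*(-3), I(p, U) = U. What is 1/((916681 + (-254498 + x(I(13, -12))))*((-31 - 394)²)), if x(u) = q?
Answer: 1/119566525000 ≈ 8.3635e-12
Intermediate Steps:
q = -223 (q = -127 - 1*96 = -127 - 96 = -223)
x(u) = -223
1/((916681 + (-254498 + x(I(13, -12))))*((-31 - 394)²)) = 1/((916681 + (-254498 - 223))*((-31 - 394)²)) = 1/((916681 - 254721)*((-425)²)) = 1/(661960*180625) = (1/661960)*(1/180625) = 1/119566525000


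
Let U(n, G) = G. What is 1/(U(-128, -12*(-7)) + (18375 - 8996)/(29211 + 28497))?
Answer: 57708/4856851 ≈ 0.011882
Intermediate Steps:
1/(U(-128, -12*(-7)) + (18375 - 8996)/(29211 + 28497)) = 1/(-12*(-7) + (18375 - 8996)/(29211 + 28497)) = 1/(84 + 9379/57708) = 1/(4856851/57708) = 57708/4856851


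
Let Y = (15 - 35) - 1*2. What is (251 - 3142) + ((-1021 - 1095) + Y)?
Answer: -5029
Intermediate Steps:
Y = -22 (Y = -20 - 2 = -22)
(251 - 3142) + ((-1021 - 1095) + Y) = (251 - 3142) + ((-1021 - 1095) - 22) = -2891 + (-2116 - 22) = -2891 - 2138 = -5029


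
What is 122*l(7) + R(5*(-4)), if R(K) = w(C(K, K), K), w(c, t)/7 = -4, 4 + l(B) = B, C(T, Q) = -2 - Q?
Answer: 338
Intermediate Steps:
l(B) = -4 + B
w(c, t) = -28 (w(c, t) = 7*(-4) = -28)
R(K) = -28
122*l(7) + R(5*(-4)) = 122*(-4 + 7) - 28 = 122*3 - 28 = 366 - 28 = 338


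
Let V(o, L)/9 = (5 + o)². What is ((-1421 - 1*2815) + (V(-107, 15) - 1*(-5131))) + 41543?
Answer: 136074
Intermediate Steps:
V(o, L) = 9*(5 + o)²
((-1421 - 1*2815) + (V(-107, 15) - 1*(-5131))) + 41543 = ((-1421 - 1*2815) + (9*(5 - 107)² - 1*(-5131))) + 41543 = ((-1421 - 2815) + (9*(-102)² + 5131)) + 41543 = (-4236 + (9*10404 + 5131)) + 41543 = (-4236 + (93636 + 5131)) + 41543 = (-4236 + 98767) + 41543 = 94531 + 41543 = 136074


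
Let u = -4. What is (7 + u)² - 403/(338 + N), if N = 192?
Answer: 4367/530 ≈ 8.2396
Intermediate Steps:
(7 + u)² - 403/(338 + N) = (7 - 4)² - 403/(338 + 192) = 3² - 403/530 = 9 + (1/530)*(-403) = 9 - 403/530 = 4367/530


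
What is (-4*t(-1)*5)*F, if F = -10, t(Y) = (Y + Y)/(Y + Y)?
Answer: 200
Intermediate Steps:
t(Y) = 1 (t(Y) = (2*Y)/((2*Y)) = (2*Y)*(1/(2*Y)) = 1)
(-4*t(-1)*5)*F = (-4*1*5)*(-10) = -4*5*(-10) = -20*(-10) = 200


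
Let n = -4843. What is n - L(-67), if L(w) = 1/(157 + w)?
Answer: -435871/90 ≈ -4843.0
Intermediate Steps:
n - L(-67) = -4843 - 1/(157 - 67) = -4843 - 1/90 = -435871/90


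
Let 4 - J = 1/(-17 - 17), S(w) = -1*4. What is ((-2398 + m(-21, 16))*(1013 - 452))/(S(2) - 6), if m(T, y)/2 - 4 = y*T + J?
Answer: 1713261/10 ≈ 1.7133e+5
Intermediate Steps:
S(w) = -4
J = 137/34 (J = 4 - 1/(-17 - 17) = 4 - 1/(-34) = 4 - 1*(-1/34) = 4 + 1/34 = 137/34 ≈ 4.0294)
m(T, y) = 273/17 + 2*T*y (m(T, y) = 8 + 2*(y*T + 137/34) = 8 + 2*(T*y + 137/34) = 8 + 2*(137/34 + T*y) = 8 + (137/17 + 2*T*y) = 273/17 + 2*T*y)
((-2398 + m(-21, 16))*(1013 - 452))/(S(2) - 6) = ((-2398 + (273/17 + 2*(-21)*16))*(1013 - 452))/(-4 - 6) = ((-2398 + (273/17 - 672))*561)/(-10) = -(-2398 - 11151/17)*561/10 = -(-51917)*561/170 = -⅒*(-1713261) = 1713261/10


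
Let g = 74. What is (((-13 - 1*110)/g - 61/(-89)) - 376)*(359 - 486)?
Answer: 315311663/6586 ≈ 47876.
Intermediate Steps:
(((-13 - 1*110)/g - 61/(-89)) - 376)*(359 - 486) = (((-13 - 1*110)/74 - 61/(-89)) - 376)*(359 - 486) = (((-13 - 110)*(1/74) - 61*(-1/89)) - 376)*(-127) = ((-123*1/74 + 61/89) - 376)*(-127) = ((-123/74 + 61/89) - 376)*(-127) = (-6433/6586 - 376)*(-127) = -2482769/6586*(-127) = 315311663/6586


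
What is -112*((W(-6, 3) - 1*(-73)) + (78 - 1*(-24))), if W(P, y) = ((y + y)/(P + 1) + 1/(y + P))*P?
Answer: -103152/5 ≈ -20630.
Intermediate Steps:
W(P, y) = P*(1/(P + y) + 2*y/(1 + P)) (W(P, y) = ((2*y)/(1 + P) + 1/(P + y))*P = (2*y/(1 + P) + 1/(P + y))*P = (1/(P + y) + 2*y/(1 + P))*P = P*(1/(P + y) + 2*y/(1 + P)))
-112*((W(-6, 3) - 1*(-73)) + (78 - 1*(-24))) = -112*((-6*(1 - 6 + 2*3² + 2*(-6)*3)/(-6 + 3 + (-6)² - 6*3) - 1*(-73)) + (78 - 1*(-24))) = -112*((-6*(1 - 6 + 2*9 - 36)/(-6 + 3 + 36 - 18) + 73) + (78 + 24)) = -112*((-6*(1 - 6 + 18 - 36)/15 + 73) + 102) = -112*((-6*1/15*(-23) + 73) + 102) = -112*((46/5 + 73) + 102) = -112*(411/5 + 102) = -112*921/5 = -103152/5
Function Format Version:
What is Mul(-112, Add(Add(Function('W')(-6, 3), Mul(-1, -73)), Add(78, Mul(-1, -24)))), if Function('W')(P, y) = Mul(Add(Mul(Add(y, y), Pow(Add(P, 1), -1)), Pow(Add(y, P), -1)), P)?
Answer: Rational(-103152, 5) ≈ -20630.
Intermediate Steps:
Function('W')(P, y) = Mul(P, Add(Pow(Add(P, y), -1), Mul(2, y, Pow(Add(1, P), -1)))) (Function('W')(P, y) = Mul(Add(Mul(Mul(2, y), Pow(Add(1, P), -1)), Pow(Add(P, y), -1)), P) = Mul(Add(Mul(2, y, Pow(Add(1, P), -1)), Pow(Add(P, y), -1)), P) = Mul(Add(Pow(Add(P, y), -1), Mul(2, y, Pow(Add(1, P), -1))), P) = Mul(P, Add(Pow(Add(P, y), -1), Mul(2, y, Pow(Add(1, P), -1)))))
Mul(-112, Add(Add(Function('W')(-6, 3), Mul(-1, -73)), Add(78, Mul(-1, -24)))) = Mul(-112, Add(Add(Mul(-6, Pow(Add(-6, 3, Pow(-6, 2), Mul(-6, 3)), -1), Add(1, -6, Mul(2, Pow(3, 2)), Mul(2, -6, 3))), Mul(-1, -73)), Add(78, Mul(-1, -24)))) = Mul(-112, Add(Add(Mul(-6, Pow(Add(-6, 3, 36, -18), -1), Add(1, -6, Mul(2, 9), -36)), 73), Add(78, 24))) = Mul(-112, Add(Add(Mul(-6, Pow(15, -1), Add(1, -6, 18, -36)), 73), 102)) = Mul(-112, Add(Add(Mul(-6, Rational(1, 15), -23), 73), 102)) = Mul(-112, Add(Add(Rational(46, 5), 73), 102)) = Mul(-112, Add(Rational(411, 5), 102)) = Mul(-112, Rational(921, 5)) = Rational(-103152, 5)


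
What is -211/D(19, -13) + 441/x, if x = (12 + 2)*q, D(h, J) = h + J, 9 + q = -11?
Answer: -4409/120 ≈ -36.742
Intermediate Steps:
q = -20 (q = -9 - 11 = -20)
D(h, J) = J + h
x = -280 (x = (12 + 2)*(-20) = 14*(-20) = -280)
-211/D(19, -13) + 441/x = -211/(-13 + 19) + 441/(-280) = -211/6 + 441*(-1/280) = -211*⅙ - 63/40 = -211/6 - 63/40 = -4409/120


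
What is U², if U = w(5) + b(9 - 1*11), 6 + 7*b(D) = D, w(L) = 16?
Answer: 10816/49 ≈ 220.73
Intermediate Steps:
b(D) = -6/7 + D/7
U = 104/7 (U = 16 + (-6/7 + (9 - 1*11)/7) = 16 + (-6/7 + (9 - 11)/7) = 16 + (-6/7 + (⅐)*(-2)) = 16 + (-6/7 - 2/7) = 16 - 8/7 = 104/7 ≈ 14.857)
U² = (104/7)² = 10816/49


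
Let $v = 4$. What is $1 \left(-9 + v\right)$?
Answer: $-5$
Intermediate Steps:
$1 \left(-9 + v\right) = 1 \left(-9 + 4\right) = 1 \left(-5\right) = -5$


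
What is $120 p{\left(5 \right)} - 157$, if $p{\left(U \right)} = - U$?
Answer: $-757$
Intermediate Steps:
$120 p{\left(5 \right)} - 157 = 120 \left(\left(-1\right) 5\right) - 157 = 120 \left(-5\right) - 157 = -600 - 157 = -757$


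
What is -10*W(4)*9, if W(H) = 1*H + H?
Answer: -720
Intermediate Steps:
W(H) = 2*H (W(H) = H + H = 2*H)
-10*W(4)*9 = -20*4*9 = -10*8*9 = -80*9 = -720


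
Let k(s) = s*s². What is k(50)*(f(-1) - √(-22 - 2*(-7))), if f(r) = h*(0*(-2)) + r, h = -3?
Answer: -125000 - 250000*I*√2 ≈ -1.25e+5 - 3.5355e+5*I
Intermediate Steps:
k(s) = s³
f(r) = r (f(r) = -0*(-2) + r = -3*0 + r = 0 + r = r)
k(50)*(f(-1) - √(-22 - 2*(-7))) = 50³*(-1 - √(-22 - 2*(-7))) = 125000*(-1 - √(-22 + 14)) = 125000*(-1 - √(-8)) = 125000*(-1 - 2*I*√2) = -125000 - 250000*I*√2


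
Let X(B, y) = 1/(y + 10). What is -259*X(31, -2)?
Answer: -259/8 ≈ -32.375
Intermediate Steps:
X(B, y) = 1/(10 + y)
-259*X(31, -2) = -259/(10 - 2) = -259/8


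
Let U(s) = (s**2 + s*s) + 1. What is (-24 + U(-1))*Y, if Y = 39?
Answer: -819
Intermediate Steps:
U(s) = 1 + 2*s**2 (U(s) = (s**2 + s**2) + 1 = 2*s**2 + 1 = 1 + 2*s**2)
(-24 + U(-1))*Y = (-24 + (1 + 2*(-1)**2))*39 = (-24 + (1 + 2*1))*39 = (-24 + (1 + 2))*39 = (-24 + 3)*39 = -21*39 = -819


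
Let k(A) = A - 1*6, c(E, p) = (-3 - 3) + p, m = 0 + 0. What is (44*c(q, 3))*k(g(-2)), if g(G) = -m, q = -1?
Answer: 792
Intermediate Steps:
m = 0
c(E, p) = -6 + p
g(G) = 0 (g(G) = -1*0 = 0)
k(A) = -6 + A (k(A) = A - 6 = -6 + A)
(44*c(q, 3))*k(g(-2)) = (44*(-6 + 3))*(-6 + 0) = (44*(-3))*(-6) = -132*(-6) = 792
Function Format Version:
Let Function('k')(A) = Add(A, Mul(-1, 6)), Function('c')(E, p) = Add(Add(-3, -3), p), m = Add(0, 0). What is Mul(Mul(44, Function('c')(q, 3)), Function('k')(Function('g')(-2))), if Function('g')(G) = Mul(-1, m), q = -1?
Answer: 792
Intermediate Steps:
m = 0
Function('c')(E, p) = Add(-6, p)
Function('g')(G) = 0 (Function('g')(G) = Mul(-1, 0) = 0)
Function('k')(A) = Add(-6, A) (Function('k')(A) = Add(A, -6) = Add(-6, A))
Mul(Mul(44, Function('c')(q, 3)), Function('k')(Function('g')(-2))) = Mul(Mul(44, Add(-6, 3)), Add(-6, 0)) = Mul(Mul(44, -3), -6) = Mul(-132, -6) = 792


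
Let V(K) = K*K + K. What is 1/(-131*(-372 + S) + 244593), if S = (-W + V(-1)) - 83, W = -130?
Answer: 1/287168 ≈ 3.4823e-6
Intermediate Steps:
V(K) = K + K**2 (V(K) = K**2 + K = K + K**2)
S = 47 (S = (-1*(-130) - (1 - 1)) - 83 = (130 - 1*0) - 83 = (130 + 0) - 83 = 130 - 83 = 47)
1/(-131*(-372 + S) + 244593) = 1/(-131*(-372 + 47) + 244593) = 1/(-131*(-325) + 244593) = 1/(42575 + 244593) = 1/287168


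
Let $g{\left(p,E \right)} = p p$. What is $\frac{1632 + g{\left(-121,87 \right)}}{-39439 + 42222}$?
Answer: $\frac{16273}{2783} \approx 5.8473$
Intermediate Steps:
$g{\left(p,E \right)} = p^{2}$
$\frac{1632 + g{\left(-121,87 \right)}}{-39439 + 42222} = \frac{1632 + \left(-121\right)^{2}}{-39439 + 42222} = \frac{1632 + 14641}{2783} = 16273 \cdot \frac{1}{2783} = \frac{16273}{2783}$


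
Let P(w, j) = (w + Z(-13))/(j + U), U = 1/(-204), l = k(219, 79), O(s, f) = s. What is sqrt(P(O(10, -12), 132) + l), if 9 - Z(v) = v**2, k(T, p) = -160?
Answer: 2*I*sqrt(29208524710)/26927 ≈ 12.694*I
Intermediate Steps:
l = -160
Z(v) = 9 - v**2
U = -1/204 ≈ -0.0049020
P(w, j) = (-160 + w)/(-1/204 + j) (P(w, j) = (w + (9 - 1*(-13)**2))/(j - 1/204) = (w + (9 - 1*169))/(-1/204 + j) = (w + (9 - 169))/(-1/204 + j) = (w - 160)/(-1/204 + j) = (-160 + w)/(-1/204 + j))
sqrt(P(O(10, -12), 132) + l) = sqrt(204*(-160 + 10)/(-1 + 204*132) - 160) = sqrt(204*(-150)/(-1 + 26928) - 160) = sqrt(204*(-150)/26927 - 160) = sqrt(204*(1/26927)*(-150) - 160) = sqrt(-30600/26927 - 160) = sqrt(-4338920/26927) = 2*I*sqrt(29208524710)/26927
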